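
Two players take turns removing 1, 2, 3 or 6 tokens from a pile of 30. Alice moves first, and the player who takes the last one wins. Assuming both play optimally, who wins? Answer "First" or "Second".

Positions where the player to move wins (W) vs loses (L):
i:   0  1  2  3  4  5  6  7  8  9 10 11 12 13 14 15 16 17 18 19 20 21 22 23 24 25 26 27 28 29 30
     L  W  W  W  L  W  W  W  L  W  W  W  L  W  W  W  L  W  W  W  L  W  W  W  L  W  W  W  L  W  W
Position 30 is W, so the first player wins.

First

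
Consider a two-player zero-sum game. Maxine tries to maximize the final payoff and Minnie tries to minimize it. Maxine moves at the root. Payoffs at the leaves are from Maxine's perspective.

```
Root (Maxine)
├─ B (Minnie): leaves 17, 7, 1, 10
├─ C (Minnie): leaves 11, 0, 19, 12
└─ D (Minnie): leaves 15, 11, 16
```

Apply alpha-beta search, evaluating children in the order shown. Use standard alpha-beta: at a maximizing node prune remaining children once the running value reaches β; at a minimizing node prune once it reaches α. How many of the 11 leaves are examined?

B [α=-∞,β=+∞]: v=1
C [α=1,β=+∞]: v=0 after child 2 ≤ α → α-cutoff, skip 2
D [α=1,β=+∞]: v=11
Root [α=-∞,β=+∞]: v=11
Leaves evaluated: 9 of 11.

9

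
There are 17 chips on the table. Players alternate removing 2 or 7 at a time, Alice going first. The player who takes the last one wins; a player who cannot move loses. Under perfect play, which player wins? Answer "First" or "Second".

Positions where the player to move wins (W) vs loses (L):
i:   0  1  2  3  4  5  6  7  8  9 10 11 12 13 14 15 16 17
     L  L  W  W  L  L  W  W  W  L  L  W  W  L  L  W  W  W
Position 17 is W, so the first player wins.

First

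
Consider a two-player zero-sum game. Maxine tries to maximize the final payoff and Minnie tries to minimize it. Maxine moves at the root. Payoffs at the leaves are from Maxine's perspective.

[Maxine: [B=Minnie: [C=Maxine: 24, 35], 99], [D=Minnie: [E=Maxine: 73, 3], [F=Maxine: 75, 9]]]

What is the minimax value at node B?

C: max(24, 35) = 35
B: min(35, 99) = 35

35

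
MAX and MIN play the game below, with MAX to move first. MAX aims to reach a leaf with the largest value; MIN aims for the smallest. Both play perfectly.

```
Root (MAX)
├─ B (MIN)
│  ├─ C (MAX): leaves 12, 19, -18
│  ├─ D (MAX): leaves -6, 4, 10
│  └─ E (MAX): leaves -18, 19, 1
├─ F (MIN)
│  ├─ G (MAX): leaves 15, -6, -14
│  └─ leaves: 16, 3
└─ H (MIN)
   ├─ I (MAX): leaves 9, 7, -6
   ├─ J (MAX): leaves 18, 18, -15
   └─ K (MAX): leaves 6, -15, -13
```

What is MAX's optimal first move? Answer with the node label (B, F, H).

B

C (MAX): max(12, 19, -18) = 19
D (MAX): max(-6, 4, 10) = 10
E (MAX): max(-18, 19, 1) = 19
B (MIN): min(19, 10, 19) = 10
G (MAX): max(15, -6, -14) = 15
F (MIN): min(15, 16, 3) = 3
I (MAX): max(9, 7, -6) = 9
J (MAX): max(18, 18, -15) = 18
K (MAX): max(6, -15, -13) = 6
H (MIN): min(9, 18, 6) = 6
Root (MAX): max(10, 3, 6) = 10
MAX picks the child with the highest value: B (value 10).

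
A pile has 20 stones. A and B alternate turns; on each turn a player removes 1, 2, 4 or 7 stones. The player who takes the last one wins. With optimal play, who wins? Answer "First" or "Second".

First

Positions where the player to move wins (W) vs loses (L):
i:   0  1  2  3  4  5  6  7  8  9 10 11 12 13 14 15 16 17 18 19 20
     L  W  W  L  W  W  L  W  W  L  W  W  L  W  W  L  W  W  L  W  W
Position 20 is W, so the first player wins.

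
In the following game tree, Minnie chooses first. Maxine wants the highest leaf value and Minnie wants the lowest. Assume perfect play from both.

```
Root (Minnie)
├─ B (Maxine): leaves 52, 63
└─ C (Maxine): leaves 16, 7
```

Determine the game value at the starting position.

16

B (Maxine): max(52, 63) = 63
C (Maxine): max(16, 7) = 16
Root (Minnie): min(63, 16) = 16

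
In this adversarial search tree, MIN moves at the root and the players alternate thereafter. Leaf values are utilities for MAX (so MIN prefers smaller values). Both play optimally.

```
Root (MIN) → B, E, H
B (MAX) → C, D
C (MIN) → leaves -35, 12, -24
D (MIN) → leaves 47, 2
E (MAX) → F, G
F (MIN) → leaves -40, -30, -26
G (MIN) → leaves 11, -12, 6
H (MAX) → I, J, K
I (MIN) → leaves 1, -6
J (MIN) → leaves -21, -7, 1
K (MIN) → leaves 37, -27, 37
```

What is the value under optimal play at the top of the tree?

-12

C (MIN): min(-35, 12, -24) = -35
D (MIN): min(47, 2) = 2
B (MAX): max(-35, 2) = 2
F (MIN): min(-40, -30, -26) = -40
G (MIN): min(11, -12, 6) = -12
E (MAX): max(-40, -12) = -12
I (MIN): min(1, -6) = -6
J (MIN): min(-21, -7, 1) = -21
K (MIN): min(37, -27, 37) = -27
H (MAX): max(-6, -21, -27) = -6
Root (MIN): min(2, -12, -6) = -12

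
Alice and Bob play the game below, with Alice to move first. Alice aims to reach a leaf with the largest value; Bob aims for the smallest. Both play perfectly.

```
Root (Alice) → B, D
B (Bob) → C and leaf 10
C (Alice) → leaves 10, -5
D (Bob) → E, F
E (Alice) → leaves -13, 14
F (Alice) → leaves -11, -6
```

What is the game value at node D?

E: max(-13, 14) = 14
F: max(-11, -6) = -6
D: min(14, -6) = -6

-6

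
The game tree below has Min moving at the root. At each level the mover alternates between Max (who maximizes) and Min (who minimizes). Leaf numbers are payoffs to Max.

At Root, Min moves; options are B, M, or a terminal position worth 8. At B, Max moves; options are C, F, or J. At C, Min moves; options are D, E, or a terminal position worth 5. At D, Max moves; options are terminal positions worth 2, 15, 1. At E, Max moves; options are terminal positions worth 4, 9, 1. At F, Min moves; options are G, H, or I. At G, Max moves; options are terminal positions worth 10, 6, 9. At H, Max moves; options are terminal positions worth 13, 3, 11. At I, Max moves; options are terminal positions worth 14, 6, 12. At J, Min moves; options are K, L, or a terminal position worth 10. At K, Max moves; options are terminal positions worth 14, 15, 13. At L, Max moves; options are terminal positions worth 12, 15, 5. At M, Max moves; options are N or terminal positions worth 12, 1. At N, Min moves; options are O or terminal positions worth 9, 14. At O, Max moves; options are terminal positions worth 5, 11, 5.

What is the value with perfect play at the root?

8

D (Max): max(2, 15, 1) = 15
E (Max): max(4, 9, 1) = 9
C (Min): min(15, 9, 5) = 5
G (Max): max(10, 6, 9) = 10
H (Max): max(13, 3, 11) = 13
I (Max): max(14, 6, 12) = 14
F (Min): min(10, 13, 14) = 10
K (Max): max(14, 15, 13) = 15
L (Max): max(12, 15, 5) = 15
J (Min): min(15, 15, 10) = 10
B (Max): max(5, 10, 10) = 10
O (Max): max(5, 11, 5) = 11
N (Min): min(11, 9, 14) = 9
M (Max): max(9, 12, 1) = 12
Root (Min): min(10, 12, 8) = 8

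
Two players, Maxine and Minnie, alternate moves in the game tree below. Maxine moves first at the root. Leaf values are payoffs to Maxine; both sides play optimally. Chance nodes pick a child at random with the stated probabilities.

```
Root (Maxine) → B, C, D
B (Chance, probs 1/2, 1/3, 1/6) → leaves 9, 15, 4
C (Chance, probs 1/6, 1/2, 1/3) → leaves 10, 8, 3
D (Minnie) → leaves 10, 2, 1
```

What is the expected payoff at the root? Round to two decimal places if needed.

10.17

B (Chance): 1/2·9 + 1/3·15 + 1/6·4 = 10.17
C (Chance): 1/6·10 + 1/2·8 + 1/3·3 = 6.67
D (Minnie): min(10, 2, 1) = 1
Root (Maxine): max(10.17, 6.67, 1) = 10.17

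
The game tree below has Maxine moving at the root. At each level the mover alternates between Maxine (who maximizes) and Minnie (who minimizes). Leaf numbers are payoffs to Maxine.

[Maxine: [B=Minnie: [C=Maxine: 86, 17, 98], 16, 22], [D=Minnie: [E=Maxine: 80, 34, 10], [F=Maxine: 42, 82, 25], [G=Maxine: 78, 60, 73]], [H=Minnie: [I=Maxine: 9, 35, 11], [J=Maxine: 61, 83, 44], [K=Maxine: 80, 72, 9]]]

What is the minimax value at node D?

78

E: max(80, 34, 10) = 80
F: max(42, 82, 25) = 82
G: max(78, 60, 73) = 78
D: min(80, 82, 78) = 78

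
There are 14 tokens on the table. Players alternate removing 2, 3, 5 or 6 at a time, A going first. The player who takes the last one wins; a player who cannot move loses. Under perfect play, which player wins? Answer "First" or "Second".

Mark each pile size as W (mover wins) or L (mover loses):
i:   0  1  2  3  4  5  6  7  8  9 10 11 12 13 14
     L  L  W  W  W  W  W  W  L  L  W  W  W  W  W
Position 14 is W, so the first player wins.

First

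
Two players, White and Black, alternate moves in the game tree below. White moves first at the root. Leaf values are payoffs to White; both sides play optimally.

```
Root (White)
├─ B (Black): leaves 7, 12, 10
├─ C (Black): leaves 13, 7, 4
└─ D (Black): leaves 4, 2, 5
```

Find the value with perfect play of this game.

B (Black): min(7, 12, 10) = 7
C (Black): min(13, 7, 4) = 4
D (Black): min(4, 2, 5) = 2
Root (White): max(7, 4, 2) = 7

7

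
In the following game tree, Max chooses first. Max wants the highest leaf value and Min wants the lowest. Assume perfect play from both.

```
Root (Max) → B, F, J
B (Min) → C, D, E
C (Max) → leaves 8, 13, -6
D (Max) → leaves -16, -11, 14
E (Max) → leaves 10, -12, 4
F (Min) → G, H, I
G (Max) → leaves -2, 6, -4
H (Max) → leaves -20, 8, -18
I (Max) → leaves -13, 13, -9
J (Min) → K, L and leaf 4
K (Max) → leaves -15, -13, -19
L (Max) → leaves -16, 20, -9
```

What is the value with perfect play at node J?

-13

K: max(-15, -13, -19) = -13
L: max(-16, 20, -9) = 20
J: min(-13, 20, 4) = -13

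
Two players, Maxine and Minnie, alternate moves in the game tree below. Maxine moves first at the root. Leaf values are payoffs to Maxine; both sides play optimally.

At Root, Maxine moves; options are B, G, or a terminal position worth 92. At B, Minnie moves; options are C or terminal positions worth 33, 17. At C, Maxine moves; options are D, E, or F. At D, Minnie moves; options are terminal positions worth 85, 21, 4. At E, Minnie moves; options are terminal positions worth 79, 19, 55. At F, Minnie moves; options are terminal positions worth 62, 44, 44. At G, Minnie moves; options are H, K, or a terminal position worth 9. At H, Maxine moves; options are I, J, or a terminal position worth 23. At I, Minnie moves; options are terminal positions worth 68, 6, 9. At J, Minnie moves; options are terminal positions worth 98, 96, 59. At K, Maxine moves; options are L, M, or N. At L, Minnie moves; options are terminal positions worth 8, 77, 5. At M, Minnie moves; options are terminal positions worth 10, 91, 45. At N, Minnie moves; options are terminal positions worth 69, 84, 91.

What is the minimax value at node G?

I: min(68, 6, 9) = 6
J: min(98, 96, 59) = 59
H: max(6, 59, 23) = 59
L: min(8, 77, 5) = 5
M: min(10, 91, 45) = 10
N: min(69, 84, 91) = 69
K: max(5, 10, 69) = 69
G: min(59, 69, 9) = 9

9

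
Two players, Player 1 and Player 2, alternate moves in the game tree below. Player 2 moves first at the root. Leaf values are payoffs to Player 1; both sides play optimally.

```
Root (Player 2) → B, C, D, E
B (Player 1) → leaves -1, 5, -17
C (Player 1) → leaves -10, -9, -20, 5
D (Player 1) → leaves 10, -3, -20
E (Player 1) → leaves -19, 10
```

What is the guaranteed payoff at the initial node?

B (Player 1): max(-1, 5, -17) = 5
C (Player 1): max(-10, -9, -20, 5) = 5
D (Player 1): max(10, -3, -20) = 10
E (Player 1): max(-19, 10) = 10
Root (Player 2): min(5, 5, 10, 10) = 5

5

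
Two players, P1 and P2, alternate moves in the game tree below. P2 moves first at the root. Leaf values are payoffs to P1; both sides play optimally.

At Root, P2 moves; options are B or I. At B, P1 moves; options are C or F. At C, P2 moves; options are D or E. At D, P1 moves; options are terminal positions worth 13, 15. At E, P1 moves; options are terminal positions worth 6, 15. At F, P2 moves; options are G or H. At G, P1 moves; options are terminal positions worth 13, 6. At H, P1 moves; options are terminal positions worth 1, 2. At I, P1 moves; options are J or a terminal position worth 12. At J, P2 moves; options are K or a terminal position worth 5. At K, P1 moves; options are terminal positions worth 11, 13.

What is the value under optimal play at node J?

K: max(11, 13) = 13
J: min(13, 5) = 5

5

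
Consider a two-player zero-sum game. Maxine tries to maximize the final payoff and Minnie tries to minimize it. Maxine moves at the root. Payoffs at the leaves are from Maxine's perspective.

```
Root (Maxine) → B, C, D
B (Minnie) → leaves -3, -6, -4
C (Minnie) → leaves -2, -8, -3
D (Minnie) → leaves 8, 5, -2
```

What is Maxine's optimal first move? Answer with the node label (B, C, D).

D

B (Minnie): min(-3, -6, -4) = -6
C (Minnie): min(-2, -8, -3) = -8
D (Minnie): min(8, 5, -2) = -2
Root (Maxine): max(-6, -8, -2) = -2
Maxine picks the child with the highest value: D (value -2).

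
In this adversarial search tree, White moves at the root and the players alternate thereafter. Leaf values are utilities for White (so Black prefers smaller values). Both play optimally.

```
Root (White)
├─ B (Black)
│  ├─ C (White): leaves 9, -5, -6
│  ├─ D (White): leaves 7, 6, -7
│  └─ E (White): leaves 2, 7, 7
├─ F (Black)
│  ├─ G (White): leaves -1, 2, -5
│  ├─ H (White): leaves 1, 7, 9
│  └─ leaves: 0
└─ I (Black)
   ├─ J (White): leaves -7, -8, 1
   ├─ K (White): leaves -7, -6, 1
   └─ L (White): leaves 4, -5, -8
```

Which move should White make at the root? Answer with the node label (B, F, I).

C (White): max(9, -5, -6) = 9
D (White): max(7, 6, -7) = 7
E (White): max(2, 7, 7) = 7
B (Black): min(9, 7, 7) = 7
G (White): max(-1, 2, -5) = 2
H (White): max(1, 7, 9) = 9
F (Black): min(2, 9, 0) = 0
J (White): max(-7, -8, 1) = 1
K (White): max(-7, -6, 1) = 1
L (White): max(4, -5, -8) = 4
I (Black): min(1, 1, 4) = 1
Root (White): max(7, 0, 1) = 7
White picks the child with the highest value: B (value 7).

B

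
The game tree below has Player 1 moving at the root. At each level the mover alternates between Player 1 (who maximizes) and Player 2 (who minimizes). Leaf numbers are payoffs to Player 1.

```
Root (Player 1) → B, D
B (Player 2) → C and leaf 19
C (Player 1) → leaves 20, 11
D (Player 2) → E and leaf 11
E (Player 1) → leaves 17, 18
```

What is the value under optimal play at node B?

19

C: max(20, 11) = 20
B: min(20, 19) = 19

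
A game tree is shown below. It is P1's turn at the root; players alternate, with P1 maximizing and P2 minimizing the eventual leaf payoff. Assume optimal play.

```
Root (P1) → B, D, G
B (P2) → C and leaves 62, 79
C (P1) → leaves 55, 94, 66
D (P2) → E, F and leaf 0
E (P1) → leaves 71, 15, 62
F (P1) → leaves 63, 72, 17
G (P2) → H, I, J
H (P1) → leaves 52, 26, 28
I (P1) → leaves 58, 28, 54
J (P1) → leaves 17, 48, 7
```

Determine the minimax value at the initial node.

62

C (P1): max(55, 94, 66) = 94
B (P2): min(94, 62, 79) = 62
E (P1): max(71, 15, 62) = 71
F (P1): max(63, 72, 17) = 72
D (P2): min(71, 72, 0) = 0
H (P1): max(52, 26, 28) = 52
I (P1): max(58, 28, 54) = 58
J (P1): max(17, 48, 7) = 48
G (P2): min(52, 58, 48) = 48
Root (P1): max(62, 0, 48) = 62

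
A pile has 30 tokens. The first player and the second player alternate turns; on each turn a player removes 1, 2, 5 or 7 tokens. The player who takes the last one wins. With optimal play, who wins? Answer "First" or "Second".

Second

Mark each pile size as W (mover wins) or L (mover loses):
i:   0  1  2  3  4  5  6  7  8  9 10 11 12 13 14 15 16 17 18 19 20 21 22 23 24 25 26 27 28 29 30
     L  W  W  L  W  W  L  W  W  L  W  W  L  W  W  L  W  W  L  W  W  L  W  W  L  W  W  L  W  W  L
Position 30 is L, so the second player wins.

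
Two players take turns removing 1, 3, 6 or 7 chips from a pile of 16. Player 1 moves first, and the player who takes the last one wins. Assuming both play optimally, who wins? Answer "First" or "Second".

Mark each pile size as W (mover wins) or L (mover loses):
i:   0  1  2  3  4  5  6  7  8  9 10 11 12 13 14 15 16
     L  W  L  W  L  W  W  W  W  W  W  W  L  W  L  W  L
Position 16 is L, so the second player wins.

Second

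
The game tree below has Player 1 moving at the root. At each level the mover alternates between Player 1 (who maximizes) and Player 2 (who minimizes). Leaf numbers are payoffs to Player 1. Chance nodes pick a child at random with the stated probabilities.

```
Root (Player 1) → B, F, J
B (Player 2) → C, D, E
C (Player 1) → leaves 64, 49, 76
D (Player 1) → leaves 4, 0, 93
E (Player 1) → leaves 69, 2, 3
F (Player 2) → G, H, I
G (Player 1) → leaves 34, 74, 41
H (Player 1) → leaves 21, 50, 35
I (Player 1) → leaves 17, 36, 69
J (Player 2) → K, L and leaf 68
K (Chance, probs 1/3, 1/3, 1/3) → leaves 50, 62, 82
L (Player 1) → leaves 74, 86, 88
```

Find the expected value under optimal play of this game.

69

C (Player 1): max(64, 49, 76) = 76
D (Player 1): max(4, 0, 93) = 93
E (Player 1): max(69, 2, 3) = 69
B (Player 2): min(76, 93, 69) = 69
G (Player 1): max(34, 74, 41) = 74
H (Player 1): max(21, 50, 35) = 50
I (Player 1): max(17, 36, 69) = 69
F (Player 2): min(74, 50, 69) = 50
K (Chance): 1/3·50 + 1/3·62 + 1/3·82 = 64.67
L (Player 1): max(74, 86, 88) = 88
J (Player 2): min(64.67, 88, 68) = 64.67
Root (Player 1): max(69, 50, 64.67) = 69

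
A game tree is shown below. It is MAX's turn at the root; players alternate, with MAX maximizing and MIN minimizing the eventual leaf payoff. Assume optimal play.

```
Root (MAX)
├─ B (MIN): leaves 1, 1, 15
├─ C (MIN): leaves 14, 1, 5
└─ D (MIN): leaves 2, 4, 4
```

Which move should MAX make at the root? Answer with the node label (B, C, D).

B (MIN): min(1, 1, 15) = 1
C (MIN): min(14, 1, 5) = 1
D (MIN): min(2, 4, 4) = 2
Root (MAX): max(1, 1, 2) = 2
MAX picks the child with the highest value: D (value 2).

D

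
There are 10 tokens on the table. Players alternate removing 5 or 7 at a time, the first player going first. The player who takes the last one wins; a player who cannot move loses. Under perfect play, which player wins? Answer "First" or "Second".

i:   0  1  2  3  4  5  6  7  8  9 10
     L  L  L  L  L  W  W  W  W  W  W
Position 10 is W, so the first player wins.

First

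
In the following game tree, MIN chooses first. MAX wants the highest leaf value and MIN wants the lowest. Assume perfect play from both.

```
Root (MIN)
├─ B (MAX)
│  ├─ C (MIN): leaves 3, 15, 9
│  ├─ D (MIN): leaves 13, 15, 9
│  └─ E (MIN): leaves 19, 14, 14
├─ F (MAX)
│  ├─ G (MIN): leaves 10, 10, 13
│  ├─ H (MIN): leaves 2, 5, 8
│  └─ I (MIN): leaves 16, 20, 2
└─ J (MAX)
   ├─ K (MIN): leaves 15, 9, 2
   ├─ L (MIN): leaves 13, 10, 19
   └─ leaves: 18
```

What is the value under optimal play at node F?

10

G: min(10, 10, 13) = 10
H: min(2, 5, 8) = 2
I: min(16, 20, 2) = 2
F: max(10, 2, 2) = 10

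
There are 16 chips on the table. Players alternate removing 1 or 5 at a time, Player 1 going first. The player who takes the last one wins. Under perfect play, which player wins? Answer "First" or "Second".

W/L table (W = player to move can force a win):
i:   0  1  2  3  4  5  6  7  8  9 10 11 12 13 14 15 16
     L  W  L  W  L  W  L  W  L  W  L  W  L  W  L  W  L
Position 16 is L, so the second player wins.

Second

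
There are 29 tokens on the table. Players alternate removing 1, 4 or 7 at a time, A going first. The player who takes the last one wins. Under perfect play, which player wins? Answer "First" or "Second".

Second

i:   0  1  2  3  4  5  6  7  8  9 10 11 12 13 14 15 16 17 18 19 20 21 22 23 24 25 26 27 28 29
     L  W  L  W  W  L  W  W  L  W  L  W  W  L  W  W  L  W  L  W  W  L  W  W  L  W  L  W  W  L
Position 29 is L, so the second player wins.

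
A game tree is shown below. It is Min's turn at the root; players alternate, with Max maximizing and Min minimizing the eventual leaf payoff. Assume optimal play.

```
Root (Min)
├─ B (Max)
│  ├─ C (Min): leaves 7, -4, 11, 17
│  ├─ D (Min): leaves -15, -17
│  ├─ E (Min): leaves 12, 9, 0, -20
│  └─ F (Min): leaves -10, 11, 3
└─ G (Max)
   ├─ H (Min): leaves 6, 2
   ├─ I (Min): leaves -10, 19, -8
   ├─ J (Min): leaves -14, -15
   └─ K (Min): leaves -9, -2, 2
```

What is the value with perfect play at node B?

-4

C: min(7, -4, 11, 17) = -4
D: min(-15, -17) = -17
E: min(12, 9, 0, -20) = -20
F: min(-10, 11, 3) = -10
B: max(-4, -17, -20, -10) = -4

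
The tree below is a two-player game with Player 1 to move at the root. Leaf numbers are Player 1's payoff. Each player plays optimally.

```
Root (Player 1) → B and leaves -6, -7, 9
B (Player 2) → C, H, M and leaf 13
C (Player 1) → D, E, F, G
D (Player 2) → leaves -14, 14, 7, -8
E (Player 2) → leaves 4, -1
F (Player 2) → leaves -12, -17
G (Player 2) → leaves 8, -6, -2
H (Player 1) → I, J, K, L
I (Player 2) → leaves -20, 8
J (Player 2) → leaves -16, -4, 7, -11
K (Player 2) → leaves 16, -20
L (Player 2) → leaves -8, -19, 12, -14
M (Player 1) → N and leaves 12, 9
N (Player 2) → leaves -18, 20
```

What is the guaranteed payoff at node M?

12

N: min(-18, 20) = -18
M: max(-18, 12, 9) = 12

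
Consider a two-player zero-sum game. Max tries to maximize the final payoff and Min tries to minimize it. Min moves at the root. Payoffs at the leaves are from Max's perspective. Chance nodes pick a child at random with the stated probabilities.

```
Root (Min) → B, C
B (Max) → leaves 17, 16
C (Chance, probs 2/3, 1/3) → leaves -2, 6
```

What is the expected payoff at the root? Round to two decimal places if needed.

0.67

B (Max): max(17, 16) = 17
C (Chance): 2/3·-2 + 1/3·6 = 0.67
Root (Min): min(17, 0.67) = 0.67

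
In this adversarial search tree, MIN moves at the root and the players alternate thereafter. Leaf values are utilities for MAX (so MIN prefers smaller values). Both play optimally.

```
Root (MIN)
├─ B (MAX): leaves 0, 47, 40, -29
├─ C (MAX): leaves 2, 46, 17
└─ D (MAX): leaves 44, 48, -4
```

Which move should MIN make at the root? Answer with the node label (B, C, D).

B (MAX): max(0, 47, 40, -29) = 47
C (MAX): max(2, 46, 17) = 46
D (MAX): max(44, 48, -4) = 48
Root (MIN): min(47, 46, 48) = 46
MIN picks the child with the lowest value: C (value 46).

C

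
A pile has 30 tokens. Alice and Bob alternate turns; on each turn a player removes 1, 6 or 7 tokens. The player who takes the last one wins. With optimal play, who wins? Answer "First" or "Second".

i:   0  1  2  3  4  5  6  7  8  9 10 11 12 13 14 15 16 17 18 19 20 21 22 23 24 25 26 27 28 29 30
     L  W  L  W  L  W  W  W  W  W  W  W  L  W  L  W  L  W  W  W  W  W  W  W  L  W  L  W  L  W  W
Position 30 is W, so the first player wins.

First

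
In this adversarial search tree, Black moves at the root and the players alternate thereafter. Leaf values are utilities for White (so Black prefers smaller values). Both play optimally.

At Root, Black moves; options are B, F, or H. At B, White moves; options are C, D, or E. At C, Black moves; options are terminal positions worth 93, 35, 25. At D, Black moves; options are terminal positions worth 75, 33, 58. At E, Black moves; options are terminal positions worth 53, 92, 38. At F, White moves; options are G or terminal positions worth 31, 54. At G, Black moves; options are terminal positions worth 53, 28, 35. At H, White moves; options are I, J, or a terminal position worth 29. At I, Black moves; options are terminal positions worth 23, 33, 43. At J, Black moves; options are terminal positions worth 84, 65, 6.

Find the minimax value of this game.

29

C (Black): min(93, 35, 25) = 25
D (Black): min(75, 33, 58) = 33
E (Black): min(53, 92, 38) = 38
B (White): max(25, 33, 38) = 38
G (Black): min(53, 28, 35) = 28
F (White): max(28, 31, 54) = 54
I (Black): min(23, 33, 43) = 23
J (Black): min(84, 65, 6) = 6
H (White): max(23, 6, 29) = 29
Root (Black): min(38, 54, 29) = 29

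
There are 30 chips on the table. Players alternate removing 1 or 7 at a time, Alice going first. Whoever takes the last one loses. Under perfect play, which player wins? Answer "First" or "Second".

First

Positions where the player to move wins (W) vs loses (L):
i:   0  1  2  3  4  5  6  7  8  9 10 11 12 13 14 15 16 17 18 19 20 21 22 23 24 25 26 27 28 29 30
     W  L  W  L  W  L  W  L  W  L  W  L  W  L  W  L  W  L  W  L  W  L  W  L  W  L  W  L  W  L  W
Position 30 is W, so the first player wins.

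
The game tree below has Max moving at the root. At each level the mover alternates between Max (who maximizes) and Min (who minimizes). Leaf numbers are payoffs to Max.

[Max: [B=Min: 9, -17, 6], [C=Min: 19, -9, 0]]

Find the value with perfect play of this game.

B (Min): min(9, -17, 6) = -17
C (Min): min(19, -9, 0) = -9
Root (Max): max(-17, -9) = -9

-9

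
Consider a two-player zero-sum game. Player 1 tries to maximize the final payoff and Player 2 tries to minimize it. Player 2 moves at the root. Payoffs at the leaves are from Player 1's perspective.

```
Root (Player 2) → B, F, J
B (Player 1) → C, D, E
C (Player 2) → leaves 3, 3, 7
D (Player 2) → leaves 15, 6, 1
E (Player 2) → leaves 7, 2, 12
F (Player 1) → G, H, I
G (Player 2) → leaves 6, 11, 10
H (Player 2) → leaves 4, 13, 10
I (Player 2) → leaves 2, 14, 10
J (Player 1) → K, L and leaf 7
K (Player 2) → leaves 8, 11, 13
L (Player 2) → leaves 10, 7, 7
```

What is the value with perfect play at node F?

6

G: min(6, 11, 10) = 6
H: min(4, 13, 10) = 4
I: min(2, 14, 10) = 2
F: max(6, 4, 2) = 6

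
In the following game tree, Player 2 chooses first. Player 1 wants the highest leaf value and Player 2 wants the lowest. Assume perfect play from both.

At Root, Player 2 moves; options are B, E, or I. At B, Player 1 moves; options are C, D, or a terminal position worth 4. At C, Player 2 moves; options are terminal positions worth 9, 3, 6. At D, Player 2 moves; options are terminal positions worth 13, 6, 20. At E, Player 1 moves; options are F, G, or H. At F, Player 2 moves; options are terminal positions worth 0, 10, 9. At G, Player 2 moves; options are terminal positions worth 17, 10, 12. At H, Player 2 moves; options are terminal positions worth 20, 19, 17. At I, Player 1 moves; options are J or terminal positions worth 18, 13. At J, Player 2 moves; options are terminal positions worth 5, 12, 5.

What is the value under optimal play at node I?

J: min(5, 12, 5) = 5
I: max(5, 18, 13) = 18

18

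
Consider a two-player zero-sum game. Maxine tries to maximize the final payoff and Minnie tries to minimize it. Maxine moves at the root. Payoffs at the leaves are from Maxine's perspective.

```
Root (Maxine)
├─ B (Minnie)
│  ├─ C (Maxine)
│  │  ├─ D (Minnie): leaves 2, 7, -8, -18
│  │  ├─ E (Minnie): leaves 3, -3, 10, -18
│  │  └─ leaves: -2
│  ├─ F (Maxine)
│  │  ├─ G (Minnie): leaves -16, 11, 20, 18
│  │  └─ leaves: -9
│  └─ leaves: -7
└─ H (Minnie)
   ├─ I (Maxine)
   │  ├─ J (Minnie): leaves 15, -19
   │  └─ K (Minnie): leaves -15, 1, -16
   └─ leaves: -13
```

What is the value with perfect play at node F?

G: min(-16, 11, 20, 18) = -16
F: max(-16, -9) = -9

-9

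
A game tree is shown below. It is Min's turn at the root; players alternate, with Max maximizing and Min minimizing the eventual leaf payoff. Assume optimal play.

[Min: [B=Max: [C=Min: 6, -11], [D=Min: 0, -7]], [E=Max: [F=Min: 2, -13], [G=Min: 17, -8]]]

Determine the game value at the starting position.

-8

C (Min): min(6, -11) = -11
D (Min): min(0, -7) = -7
B (Max): max(-11, -7) = -7
F (Min): min(2, -13) = -13
G (Min): min(17, -8) = -8
E (Max): max(-13, -8) = -8
Root (Min): min(-7, -8) = -8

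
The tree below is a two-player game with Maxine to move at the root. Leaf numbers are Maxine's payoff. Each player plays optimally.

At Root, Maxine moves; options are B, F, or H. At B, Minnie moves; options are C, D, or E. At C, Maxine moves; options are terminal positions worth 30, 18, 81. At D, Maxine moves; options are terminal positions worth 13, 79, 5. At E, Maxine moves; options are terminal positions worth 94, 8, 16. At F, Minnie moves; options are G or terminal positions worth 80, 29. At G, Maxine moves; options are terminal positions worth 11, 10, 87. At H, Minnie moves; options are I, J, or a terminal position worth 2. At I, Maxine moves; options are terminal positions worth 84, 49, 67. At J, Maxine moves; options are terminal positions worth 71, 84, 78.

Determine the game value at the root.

C (Maxine): max(30, 18, 81) = 81
D (Maxine): max(13, 79, 5) = 79
E (Maxine): max(94, 8, 16) = 94
B (Minnie): min(81, 79, 94) = 79
G (Maxine): max(11, 10, 87) = 87
F (Minnie): min(87, 80, 29) = 29
I (Maxine): max(84, 49, 67) = 84
J (Maxine): max(71, 84, 78) = 84
H (Minnie): min(84, 84, 2) = 2
Root (Maxine): max(79, 29, 2) = 79

79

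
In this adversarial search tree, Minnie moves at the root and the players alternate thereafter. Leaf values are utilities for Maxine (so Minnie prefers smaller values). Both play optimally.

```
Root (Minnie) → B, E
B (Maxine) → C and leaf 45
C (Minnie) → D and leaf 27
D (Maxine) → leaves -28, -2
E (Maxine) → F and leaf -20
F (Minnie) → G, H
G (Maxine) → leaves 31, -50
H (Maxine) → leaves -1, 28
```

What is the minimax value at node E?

G: max(31, -50) = 31
H: max(-1, 28) = 28
F: min(31, 28) = 28
E: max(28, -20) = 28

28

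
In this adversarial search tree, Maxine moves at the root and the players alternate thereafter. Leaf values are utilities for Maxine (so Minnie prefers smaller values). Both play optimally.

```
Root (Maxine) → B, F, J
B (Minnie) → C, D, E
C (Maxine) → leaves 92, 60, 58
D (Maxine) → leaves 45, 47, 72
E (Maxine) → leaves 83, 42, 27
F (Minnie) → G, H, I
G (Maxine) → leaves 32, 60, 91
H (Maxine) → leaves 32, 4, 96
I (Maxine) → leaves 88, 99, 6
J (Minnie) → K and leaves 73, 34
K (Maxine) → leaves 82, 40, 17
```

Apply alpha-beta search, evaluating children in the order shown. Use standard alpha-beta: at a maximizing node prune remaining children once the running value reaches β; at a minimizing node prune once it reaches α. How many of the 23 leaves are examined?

18

C [α=-∞,β=+∞]: v=92
D [α=-∞,β=92]: v=72
E [α=-∞,β=72]: v=83 after child 1 ≥ β → β-cutoff, skip 2
B [α=-∞,β=+∞]: v=72
G [α=72,β=+∞]: v=91
H [α=72,β=91]: v=96
I [α=72,β=91]: v=99 after child 2 ≥ β → β-cutoff, skip 1
F [α=72,β=+∞]: v=91
K [α=91,β=+∞]: v=82
J [α=91,β=+∞]: v=82 after child 1 ≤ α → α-cutoff, skip 2
Root [α=-∞,β=+∞]: v=91
Leaves evaluated: 18 of 23.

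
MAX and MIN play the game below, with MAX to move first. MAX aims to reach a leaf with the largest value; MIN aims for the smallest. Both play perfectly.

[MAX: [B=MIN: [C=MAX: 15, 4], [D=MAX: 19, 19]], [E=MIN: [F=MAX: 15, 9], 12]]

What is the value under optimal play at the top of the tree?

C (MAX): max(15, 4) = 15
D (MAX): max(19, 19) = 19
B (MIN): min(15, 19) = 15
F (MAX): max(15, 9) = 15
E (MIN): min(15, 12) = 12
Root (MAX): max(15, 12) = 15

15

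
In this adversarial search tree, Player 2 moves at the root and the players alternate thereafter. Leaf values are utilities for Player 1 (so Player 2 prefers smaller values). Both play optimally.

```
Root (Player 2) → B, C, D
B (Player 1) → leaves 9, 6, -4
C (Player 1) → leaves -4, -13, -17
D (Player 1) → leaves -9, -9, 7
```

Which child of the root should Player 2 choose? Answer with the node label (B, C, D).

B (Player 1): max(9, 6, -4) = 9
C (Player 1): max(-4, -13, -17) = -4
D (Player 1): max(-9, -9, 7) = 7
Root (Player 2): min(9, -4, 7) = -4
Player 2 picks the child with the lowest value: C (value -4).

C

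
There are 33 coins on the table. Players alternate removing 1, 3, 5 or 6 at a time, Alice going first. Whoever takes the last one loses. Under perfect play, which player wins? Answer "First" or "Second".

First

i:   0  1  2  3  4  5  6  7  8  9 10 11 12 13 14 15 16 17 18 19 20 21 22 23 24 25 26 27 28 29 30 31 32 33
     W  L  W  L  W  L  W  W  W  W  W  W  L  W  L  W  L  W  W  W  W  W  W  L  W  L  W  L  W  W  W  W  W  W
Position 33 is W, so the first player wins.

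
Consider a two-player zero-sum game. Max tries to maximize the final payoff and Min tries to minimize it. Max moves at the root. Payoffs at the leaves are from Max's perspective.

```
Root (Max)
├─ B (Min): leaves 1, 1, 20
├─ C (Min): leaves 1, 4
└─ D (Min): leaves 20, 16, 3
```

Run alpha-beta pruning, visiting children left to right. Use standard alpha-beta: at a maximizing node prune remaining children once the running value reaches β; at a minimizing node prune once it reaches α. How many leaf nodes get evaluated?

B [α=-∞,β=+∞]: v=1
C [α=1,β=+∞]: v=1 after child 1 ≤ α → α-cutoff, skip 1
D [α=1,β=+∞]: v=3
Root [α=-∞,β=+∞]: v=3
Leaves evaluated: 7 of 8.

7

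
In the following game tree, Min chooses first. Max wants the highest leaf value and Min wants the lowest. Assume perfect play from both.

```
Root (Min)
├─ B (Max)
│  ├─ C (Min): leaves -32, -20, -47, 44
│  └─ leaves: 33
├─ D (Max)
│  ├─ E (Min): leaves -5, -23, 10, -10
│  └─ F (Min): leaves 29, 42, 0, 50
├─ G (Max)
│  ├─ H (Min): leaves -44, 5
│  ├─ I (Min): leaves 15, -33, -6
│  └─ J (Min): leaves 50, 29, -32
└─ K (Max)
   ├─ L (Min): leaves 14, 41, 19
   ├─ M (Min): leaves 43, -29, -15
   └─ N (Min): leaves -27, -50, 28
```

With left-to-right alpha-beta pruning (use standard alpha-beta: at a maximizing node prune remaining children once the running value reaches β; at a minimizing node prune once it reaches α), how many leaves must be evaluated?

24

C [α=-∞,β=+∞]: v=-47
B [α=-∞,β=+∞]: v=33
E [α=-∞,β=33]: v=-23
F [α=-23,β=33]: v=0
D [α=-∞,β=33]: v=0
H [α=-∞,β=0]: v=-44
I [α=-44,β=0]: v=-33
J [α=-33,β=0]: v=-32
G [α=-∞,β=0]: v=-32
L [α=-∞,β=-32]: v=14
K [α=-∞,β=-32]: v=14 after child 1 ≥ β → β-cutoff, skip 2
Root [α=-∞,β=+∞]: v=-32
Leaves evaluated: 24 of 30.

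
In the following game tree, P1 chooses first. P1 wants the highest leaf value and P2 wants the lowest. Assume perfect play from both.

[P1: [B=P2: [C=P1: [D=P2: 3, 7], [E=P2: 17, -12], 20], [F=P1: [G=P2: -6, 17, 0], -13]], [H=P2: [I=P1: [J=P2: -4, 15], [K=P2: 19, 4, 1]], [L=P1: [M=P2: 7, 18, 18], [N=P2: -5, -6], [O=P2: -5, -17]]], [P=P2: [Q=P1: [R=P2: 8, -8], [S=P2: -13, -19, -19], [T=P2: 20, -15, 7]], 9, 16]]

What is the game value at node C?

20

D: min(3, 7) = 3
E: min(17, -12) = -12
C: max(3, -12, 20) = 20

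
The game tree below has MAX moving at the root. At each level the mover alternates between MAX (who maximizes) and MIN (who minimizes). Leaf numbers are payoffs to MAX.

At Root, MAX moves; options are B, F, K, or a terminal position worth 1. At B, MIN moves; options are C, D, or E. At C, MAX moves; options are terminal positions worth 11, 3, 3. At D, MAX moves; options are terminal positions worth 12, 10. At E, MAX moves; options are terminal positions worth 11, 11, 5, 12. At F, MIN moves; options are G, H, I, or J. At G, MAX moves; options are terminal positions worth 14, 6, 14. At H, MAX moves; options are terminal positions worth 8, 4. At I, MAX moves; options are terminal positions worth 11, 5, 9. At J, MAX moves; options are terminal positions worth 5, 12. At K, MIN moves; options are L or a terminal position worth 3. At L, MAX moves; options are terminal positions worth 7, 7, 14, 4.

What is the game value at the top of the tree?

C (MAX): max(11, 3, 3) = 11
D (MAX): max(12, 10) = 12
E (MAX): max(11, 11, 5, 12) = 12
B (MIN): min(11, 12, 12) = 11
G (MAX): max(14, 6, 14) = 14
H (MAX): max(8, 4) = 8
I (MAX): max(11, 5, 9) = 11
J (MAX): max(5, 12) = 12
F (MIN): min(14, 8, 11, 12) = 8
L (MAX): max(7, 7, 14, 4) = 14
K (MIN): min(14, 3) = 3
Root (MAX): max(11, 8, 3, 1) = 11

11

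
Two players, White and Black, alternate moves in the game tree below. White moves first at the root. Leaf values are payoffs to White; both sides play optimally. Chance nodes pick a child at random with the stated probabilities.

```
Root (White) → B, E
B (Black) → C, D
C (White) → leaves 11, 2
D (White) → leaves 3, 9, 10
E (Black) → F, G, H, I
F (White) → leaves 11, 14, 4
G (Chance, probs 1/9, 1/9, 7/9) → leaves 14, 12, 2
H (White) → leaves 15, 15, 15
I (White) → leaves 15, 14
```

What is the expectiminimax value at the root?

10

C (White): max(11, 2) = 11
D (White): max(3, 9, 10) = 10
B (Black): min(11, 10) = 10
F (White): max(11, 14, 4) = 14
G (Chance): 1/9·14 + 1/9·12 + 7/9·2 = 4.44
H (White): max(15, 15, 15) = 15
I (White): max(15, 14) = 15
E (Black): min(14, 4.44, 15, 15) = 4.44
Root (White): max(10, 4.44) = 10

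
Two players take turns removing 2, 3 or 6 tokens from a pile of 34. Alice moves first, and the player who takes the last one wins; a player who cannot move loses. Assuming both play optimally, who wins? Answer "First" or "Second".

First

Mark each pile size as W (mover wins) or L (mover loses):
i:   0  1  2  3  4  5  6  7  8  9 10 11 12 13 14 15 16 17 18 19 20 21 22 23 24 25 26 27 28 29 30 31 32 33 34
     L  L  W  W  W  L  W  W  W  L  L  W  W  W  L  W  W  W  L  L  W  W  W  L  W  W  W  L  L  W  W  W  L  W  W
Position 34 is W, so the first player wins.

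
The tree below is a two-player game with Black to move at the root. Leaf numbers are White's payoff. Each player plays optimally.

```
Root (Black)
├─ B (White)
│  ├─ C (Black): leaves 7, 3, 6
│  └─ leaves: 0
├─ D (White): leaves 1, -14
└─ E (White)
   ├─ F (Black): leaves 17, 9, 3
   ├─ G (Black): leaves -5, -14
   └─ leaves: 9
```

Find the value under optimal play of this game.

C (Black): min(7, 3, 6) = 3
B (White): max(3, 0) = 3
D (White): max(1, -14) = 1
F (Black): min(17, 9, 3) = 3
G (Black): min(-5, -14) = -14
E (White): max(3, -14, 9) = 9
Root (Black): min(3, 1, 9) = 1

1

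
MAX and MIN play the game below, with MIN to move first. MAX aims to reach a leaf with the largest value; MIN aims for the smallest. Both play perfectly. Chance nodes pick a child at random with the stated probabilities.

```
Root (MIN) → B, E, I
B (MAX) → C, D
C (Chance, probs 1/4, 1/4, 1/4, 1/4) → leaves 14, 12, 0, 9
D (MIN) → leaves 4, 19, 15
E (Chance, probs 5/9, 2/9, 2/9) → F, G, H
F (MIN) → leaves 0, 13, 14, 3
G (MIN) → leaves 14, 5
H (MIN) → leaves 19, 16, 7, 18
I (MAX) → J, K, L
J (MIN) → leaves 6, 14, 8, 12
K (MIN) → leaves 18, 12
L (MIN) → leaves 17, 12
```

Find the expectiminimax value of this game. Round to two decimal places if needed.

C (Chance): 1/4·14 + 1/4·12 + 1/4·0 + 1/4·9 = 8.75
D (MIN): min(4, 19, 15) = 4
B (MAX): max(8.75, 4) = 8.75
F (MIN): min(0, 13, 14, 3) = 0
G (MIN): min(14, 5) = 5
H (MIN): min(19, 16, 7, 18) = 7
E (Chance): 5/9·0 + 2/9·5 + 2/9·7 = 2.67
J (MIN): min(6, 14, 8, 12) = 6
K (MIN): min(18, 12) = 12
L (MIN): min(17, 12) = 12
I (MAX): max(6, 12, 12) = 12
Root (MIN): min(8.75, 2.67, 12) = 2.67

2.67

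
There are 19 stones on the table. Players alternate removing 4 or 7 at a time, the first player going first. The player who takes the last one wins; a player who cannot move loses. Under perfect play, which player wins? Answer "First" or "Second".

Positions where the player to move wins (W) vs loses (L):
i:   0  1  2  3  4  5  6  7  8  9 10 11 12 13 14 15 16 17 18 19
     L  L  L  L  W  W  W  W  W  W  W  L  L  L  L  W  W  W  W  W
Position 19 is W, so the first player wins.

First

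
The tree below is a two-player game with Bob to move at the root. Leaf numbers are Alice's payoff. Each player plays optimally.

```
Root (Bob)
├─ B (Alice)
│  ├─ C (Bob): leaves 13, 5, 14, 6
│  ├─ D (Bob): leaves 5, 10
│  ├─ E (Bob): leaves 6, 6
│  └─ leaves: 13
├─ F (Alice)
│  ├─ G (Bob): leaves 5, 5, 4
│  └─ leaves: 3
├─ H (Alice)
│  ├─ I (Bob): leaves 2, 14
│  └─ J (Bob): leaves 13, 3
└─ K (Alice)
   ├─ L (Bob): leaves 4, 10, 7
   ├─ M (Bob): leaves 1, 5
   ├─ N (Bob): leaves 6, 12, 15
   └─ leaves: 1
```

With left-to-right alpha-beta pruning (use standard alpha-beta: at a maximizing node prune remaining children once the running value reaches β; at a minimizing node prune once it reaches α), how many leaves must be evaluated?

19

C [α=-∞,β=+∞]: v=5
D [α=5,β=+∞]: v=5 after child 1 ≤ α → α-cutoff, skip 1
E [α=5,β=+∞]: v=6
B [α=-∞,β=+∞]: v=13
G [α=-∞,β=13]: v=4
F [α=-∞,β=13]: v=4
I [α=-∞,β=4]: v=2
J [α=2,β=4]: v=3
H [α=-∞,β=4]: v=3
L [α=-∞,β=3]: v=4
K [α=-∞,β=3]: v=4 after child 1 ≥ β → β-cutoff, skip 3
Root [α=-∞,β=+∞]: v=3
Leaves evaluated: 19 of 26.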